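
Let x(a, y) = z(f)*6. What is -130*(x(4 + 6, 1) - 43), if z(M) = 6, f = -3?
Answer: 910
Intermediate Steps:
x(a, y) = 36 (x(a, y) = 6*6 = 36)
-130*(x(4 + 6, 1) - 43) = -130*(36 - 43) = -130*(-7) = 910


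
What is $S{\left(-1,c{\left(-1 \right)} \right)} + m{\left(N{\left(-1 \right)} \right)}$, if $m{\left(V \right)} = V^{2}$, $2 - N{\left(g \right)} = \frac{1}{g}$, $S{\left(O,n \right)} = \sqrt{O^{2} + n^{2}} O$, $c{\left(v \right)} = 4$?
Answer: $9 - \sqrt{17} \approx 4.8769$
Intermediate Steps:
$S{\left(O,n \right)} = O \sqrt{O^{2} + n^{2}}$
$N{\left(g \right)} = 2 - \frac{1}{g}$
$S{\left(-1,c{\left(-1 \right)} \right)} + m{\left(N{\left(-1 \right)} \right)} = - \sqrt{\left(-1\right)^{2} + 4^{2}} + \left(2 - \frac{1}{-1}\right)^{2} = - \sqrt{1 + 16} + \left(2 - -1\right)^{2} = - \sqrt{17} + \left(2 + 1\right)^{2} = - \sqrt{17} + 3^{2} = - \sqrt{17} + 9 = 9 - \sqrt{17}$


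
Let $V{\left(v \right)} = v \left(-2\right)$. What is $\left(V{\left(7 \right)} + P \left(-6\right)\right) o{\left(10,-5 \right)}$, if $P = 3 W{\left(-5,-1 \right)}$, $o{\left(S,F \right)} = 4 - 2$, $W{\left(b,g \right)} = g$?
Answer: $8$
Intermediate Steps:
$o{\left(S,F \right)} = 2$ ($o{\left(S,F \right)} = 4 - 2 = 2$)
$V{\left(v \right)} = - 2 v$
$P = -3$ ($P = 3 \left(-1\right) = -3$)
$\left(V{\left(7 \right)} + P \left(-6\right)\right) o{\left(10,-5 \right)} = \left(\left(-2\right) 7 - -18\right) 2 = \left(-14 + 18\right) 2 = 4 \cdot 2 = 8$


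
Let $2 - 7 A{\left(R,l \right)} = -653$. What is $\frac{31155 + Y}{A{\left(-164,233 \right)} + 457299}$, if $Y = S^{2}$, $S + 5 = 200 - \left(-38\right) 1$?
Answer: $\frac{149527}{800437} \approx 0.18681$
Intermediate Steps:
$A{\left(R,l \right)} = \frac{655}{7}$ ($A{\left(R,l \right)} = \frac{2}{7} - - \frac{653}{7} = \frac{2}{7} + \frac{653}{7} = \frac{655}{7}$)
$S = 233$ ($S = -5 + \left(200 - \left(-38\right) 1\right) = -5 + \left(200 - -38\right) = -5 + \left(200 + 38\right) = -5 + 238 = 233$)
$Y = 54289$ ($Y = 233^{2} = 54289$)
$\frac{31155 + Y}{A{\left(-164,233 \right)} + 457299} = \frac{31155 + 54289}{\frac{655}{7} + 457299} = \frac{85444}{\frac{3201748}{7}} = 85444 \cdot \frac{7}{3201748} = \frac{149527}{800437}$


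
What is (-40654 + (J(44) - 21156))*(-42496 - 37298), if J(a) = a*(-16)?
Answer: 4988242116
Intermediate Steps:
J(a) = -16*a
(-40654 + (J(44) - 21156))*(-42496 - 37298) = (-40654 + (-16*44 - 21156))*(-42496 - 37298) = (-40654 + (-704 - 21156))*(-79794) = (-40654 - 21860)*(-79794) = -62514*(-79794) = 4988242116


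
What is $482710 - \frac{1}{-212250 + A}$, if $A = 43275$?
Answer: $\frac{81565922251}{168975} \approx 4.8271 \cdot 10^{5}$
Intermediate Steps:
$482710 - \frac{1}{-212250 + A} = 482710 - \frac{1}{-212250 + 43275} = 482710 - \frac{1}{-168975} = 482710 - - \frac{1}{168975} = 482710 + \frac{1}{168975} = \frac{81565922251}{168975}$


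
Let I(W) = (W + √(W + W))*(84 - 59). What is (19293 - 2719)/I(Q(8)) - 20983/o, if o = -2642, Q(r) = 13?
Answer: 49558833/726550 - 16574*√26/3575 ≈ 44.572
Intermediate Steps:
I(W) = 25*W + 25*√2*√W (I(W) = (W + √(2*W))*25 = (W + √2*√W)*25 = 25*W + 25*√2*√W)
(19293 - 2719)/I(Q(8)) - 20983/o = (19293 - 2719)/(25*13 + 25*√2*√13) - 20983/(-2642) = 16574/(325 + 25*√26) - 20983*(-1/2642) = 16574/(325 + 25*√26) + 20983/2642 = 20983/2642 + 16574/(325 + 25*√26)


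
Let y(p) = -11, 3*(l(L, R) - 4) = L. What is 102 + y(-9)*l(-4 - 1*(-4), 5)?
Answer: 58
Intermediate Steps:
l(L, R) = 4 + L/3
102 + y(-9)*l(-4 - 1*(-4), 5) = 102 - 11*(4 + (-4 - 1*(-4))/3) = 102 - 11*(4 + (-4 + 4)/3) = 102 - 11*(4 + (⅓)*0) = 102 - 11*(4 + 0) = 102 - 11*4 = 102 - 44 = 58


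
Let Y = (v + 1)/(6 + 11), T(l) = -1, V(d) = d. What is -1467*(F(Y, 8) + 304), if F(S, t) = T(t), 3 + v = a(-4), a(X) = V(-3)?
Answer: -444501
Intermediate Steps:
a(X) = -3
v = -6 (v = -3 - 3 = -6)
Y = -5/17 (Y = (-6 + 1)/(6 + 11) = -5/17 ≈ -0.29412)
F(S, t) = -1
-1467*(F(Y, 8) + 304) = -1467*(-1 + 304) = -1467*303 = -444501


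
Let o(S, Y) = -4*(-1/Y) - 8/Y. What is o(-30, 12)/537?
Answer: -1/1611 ≈ -0.00062073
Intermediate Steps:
o(S, Y) = -4/Y (o(S, Y) = -(-4)/Y - 8/Y = 4/Y - 8/Y = -4/Y)
o(-30, 12)/537 = -4/12/537 = -4*1/12*(1/537) = -1/3*1/537 = -1/1611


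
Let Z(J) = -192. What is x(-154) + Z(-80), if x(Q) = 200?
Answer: 8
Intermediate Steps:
x(-154) + Z(-80) = 200 - 192 = 8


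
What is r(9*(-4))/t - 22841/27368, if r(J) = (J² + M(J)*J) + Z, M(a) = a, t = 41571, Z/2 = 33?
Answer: -292259689/379238376 ≈ -0.77065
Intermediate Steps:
Z = 66 (Z = 2*33 = 66)
r(J) = 66 + 2*J² (r(J) = (J² + J*J) + 66 = (J² + J²) + 66 = 2*J² + 66 = 66 + 2*J²)
r(9*(-4))/t - 22841/27368 = (66 + 2*(9*(-4))²)/41571 - 22841/27368 = (66 + 2*(-36)²)*(1/41571) - 22841*1/27368 = (66 + 2*1296)*(1/41571) - 22841/27368 = (66 + 2592)*(1/41571) - 22841/27368 = 2658*(1/41571) - 22841/27368 = 886/13857 - 22841/27368 = -292259689/379238376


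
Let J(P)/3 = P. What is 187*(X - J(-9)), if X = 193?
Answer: 41140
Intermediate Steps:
J(P) = 3*P
187*(X - J(-9)) = 187*(193 - 3*(-9)) = 187*(193 - 1*(-27)) = 187*(193 + 27) = 187*220 = 41140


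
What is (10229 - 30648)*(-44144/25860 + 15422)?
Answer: -2035614909286/6465 ≈ -3.1487e+8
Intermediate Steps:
(10229 - 30648)*(-44144/25860 + 15422) = -20419*(-44144*1/25860 + 15422) = -20419*(-11036/6465 + 15422) = -20419*99692194/6465 = -2035614909286/6465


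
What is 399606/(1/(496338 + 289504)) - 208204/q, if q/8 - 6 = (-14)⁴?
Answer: 24131104485544637/76844 ≈ 3.1403e+11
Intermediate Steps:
q = 307376 (q = 48 + 8*(-14)⁴ = 48 + 8*38416 = 48 + 307328 = 307376)
399606/(1/(496338 + 289504)) - 208204/q = 399606/(1/(496338 + 289504)) - 208204/307376 = 399606/(1/785842) - 208204*1/307376 = 399606/(1/785842) - 52051/76844 = 399606*785842 - 52051/76844 = 314027178252 - 52051/76844 = 24131104485544637/76844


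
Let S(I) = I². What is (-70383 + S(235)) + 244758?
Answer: 229600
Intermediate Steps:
(-70383 + S(235)) + 244758 = (-70383 + 235²) + 244758 = (-70383 + 55225) + 244758 = -15158 + 244758 = 229600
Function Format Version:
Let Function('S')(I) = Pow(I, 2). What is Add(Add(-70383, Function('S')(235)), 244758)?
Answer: 229600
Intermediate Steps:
Add(Add(-70383, Function('S')(235)), 244758) = Add(Add(-70383, Pow(235, 2)), 244758) = Add(Add(-70383, 55225), 244758) = Add(-15158, 244758) = 229600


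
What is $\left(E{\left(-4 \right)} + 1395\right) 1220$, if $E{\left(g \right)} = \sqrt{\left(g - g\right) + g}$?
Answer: $1701900 + 2440 i \approx 1.7019 \cdot 10^{6} + 2440.0 i$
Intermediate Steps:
$E{\left(g \right)} = \sqrt{g}$ ($E{\left(g \right)} = \sqrt{0 + g} = \sqrt{g}$)
$\left(E{\left(-4 \right)} + 1395\right) 1220 = \left(\sqrt{-4} + 1395\right) 1220 = \left(2 i + 1395\right) 1220 = \left(1395 + 2 i\right) 1220 = 1701900 + 2440 i$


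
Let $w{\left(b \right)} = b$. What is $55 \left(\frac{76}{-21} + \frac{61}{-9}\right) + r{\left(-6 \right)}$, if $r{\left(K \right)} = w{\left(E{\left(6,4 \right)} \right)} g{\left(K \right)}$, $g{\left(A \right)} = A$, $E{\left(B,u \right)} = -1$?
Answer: $- \frac{35647}{63} \approx -565.83$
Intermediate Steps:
$r{\left(K \right)} = - K$
$55 \left(\frac{76}{-21} + \frac{61}{-9}\right) + r{\left(-6 \right)} = 55 \left(\frac{76}{-21} + \frac{61}{-9}\right) - -6 = 55 \left(76 \left(- \frac{1}{21}\right) + 61 \left(- \frac{1}{9}\right)\right) + 6 = 55 \left(- \frac{76}{21} - \frac{61}{9}\right) + 6 = 55 \left(- \frac{655}{63}\right) + 6 = - \frac{36025}{63} + 6 = - \frac{35647}{63}$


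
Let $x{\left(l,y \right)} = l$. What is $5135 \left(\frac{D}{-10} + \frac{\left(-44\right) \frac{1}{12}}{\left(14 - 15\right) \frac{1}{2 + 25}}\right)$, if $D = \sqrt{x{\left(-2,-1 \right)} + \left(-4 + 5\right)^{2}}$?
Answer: $508365 - \frac{1027 i}{2} \approx 5.0837 \cdot 10^{5} - 513.5 i$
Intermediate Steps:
$D = i$ ($D = \sqrt{-2 + \left(-4 + 5\right)^{2}} = \sqrt{-2 + 1^{2}} = \sqrt{-2 + 1} = \sqrt{-1} = i \approx 1.0 i$)
$5135 \left(\frac{D}{-10} + \frac{\left(-44\right) \frac{1}{12}}{\left(14 - 15\right) \frac{1}{2 + 25}}\right) = 5135 \left(\frac{i}{-10} + \frac{\left(-44\right) \frac{1}{12}}{\left(14 - 15\right) \frac{1}{2 + 25}}\right) = 5135 \left(i \left(- \frac{1}{10}\right) + \frac{\left(-44\right) \frac{1}{12}}{\left(-1\right) \frac{1}{27}}\right) = 5135 \left(- \frac{i}{10} - \frac{11}{3 \left(\left(-1\right) \frac{1}{27}\right)}\right) = 5135 \left(- \frac{i}{10} - \frac{11}{3 \left(- \frac{1}{27}\right)}\right) = 5135 \left(- \frac{i}{10} - -99\right) = 5135 \left(- \frac{i}{10} + 99\right) = 5135 \left(99 - \frac{i}{10}\right) = 508365 - \frac{1027 i}{2}$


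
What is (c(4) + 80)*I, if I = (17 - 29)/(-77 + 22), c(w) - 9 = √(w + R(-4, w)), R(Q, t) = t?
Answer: 1068/55 + 24*√2/55 ≈ 20.035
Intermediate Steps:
c(w) = 9 + √2*√w (c(w) = 9 + √(w + w) = 9 + √(2*w) = 9 + √2*√w)
I = 12/55 (I = -12/(-55) = -12*(-1/55) = 12/55 ≈ 0.21818)
(c(4) + 80)*I = ((9 + √2*√4) + 80)*(12/55) = ((9 + √2*2) + 80)*(12/55) = ((9 + 2*√2) + 80)*(12/55) = (89 + 2*√2)*(12/55) = 1068/55 + 24*√2/55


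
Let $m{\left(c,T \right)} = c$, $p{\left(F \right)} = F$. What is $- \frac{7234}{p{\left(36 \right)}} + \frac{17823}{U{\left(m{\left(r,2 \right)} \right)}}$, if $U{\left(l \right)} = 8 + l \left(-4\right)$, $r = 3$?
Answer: $- \frac{167641}{36} \approx -4656.7$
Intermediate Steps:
$U{\left(l \right)} = 8 - 4 l$
$- \frac{7234}{p{\left(36 \right)}} + \frac{17823}{U{\left(m{\left(r,2 \right)} \right)}} = - \frac{7234}{36} + \frac{17823}{8 - 12} = \left(-7234\right) \frac{1}{36} + \frac{17823}{8 - 12} = - \frac{3617}{18} + \frac{17823}{-4} = - \frac{3617}{18} + 17823 \left(- \frac{1}{4}\right) = - \frac{3617}{18} - \frac{17823}{4} = - \frac{167641}{36}$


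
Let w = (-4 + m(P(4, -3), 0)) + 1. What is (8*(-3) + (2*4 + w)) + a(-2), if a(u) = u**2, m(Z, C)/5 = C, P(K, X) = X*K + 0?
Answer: -15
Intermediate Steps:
P(K, X) = K*X (P(K, X) = K*X + 0 = K*X)
m(Z, C) = 5*C
w = -3 (w = (-4 + 5*0) + 1 = (-4 + 0) + 1 = -4 + 1 = -3)
(8*(-3) + (2*4 + w)) + a(-2) = (8*(-3) + (2*4 - 3)) + (-2)**2 = (-24 + (8 - 3)) + 4 = (-24 + 5) + 4 = -19 + 4 = -15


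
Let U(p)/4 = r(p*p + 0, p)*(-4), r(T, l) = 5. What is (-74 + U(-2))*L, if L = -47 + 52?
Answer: -770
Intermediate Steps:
L = 5
U(p) = -80 (U(p) = 4*(5*(-4)) = 4*(-20) = -80)
(-74 + U(-2))*L = (-74 - 80)*5 = -154*5 = -770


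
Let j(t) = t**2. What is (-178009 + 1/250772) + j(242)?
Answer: -29953461539/250772 ≈ -1.1945e+5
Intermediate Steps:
(-178009 + 1/250772) + j(242) = (-178009 + 1/250772) + 242**2 = (-178009 + 1/250772) + 58564 = -44639672947/250772 + 58564 = -29953461539/250772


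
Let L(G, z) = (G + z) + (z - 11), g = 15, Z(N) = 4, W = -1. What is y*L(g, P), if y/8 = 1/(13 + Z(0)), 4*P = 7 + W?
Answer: 56/17 ≈ 3.2941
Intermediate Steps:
P = 3/2 (P = (7 - 1)/4 = (¼)*6 = 3/2 ≈ 1.5000)
L(G, z) = -11 + G + 2*z (L(G, z) = (G + z) + (-11 + z) = -11 + G + 2*z)
y = 8/17 (y = 8/(13 + 4) = 8/17 ≈ 0.47059)
y*L(g, P) = 8*(-11 + 15 + 2*(3/2))/17 = 8*(-11 + 15 + 3)/17 = (8/17)*7 = 56/17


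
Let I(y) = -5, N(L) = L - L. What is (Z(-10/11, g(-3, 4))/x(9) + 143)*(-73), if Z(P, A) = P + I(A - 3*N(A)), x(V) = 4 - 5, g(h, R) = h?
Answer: -119574/11 ≈ -10870.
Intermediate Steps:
N(L) = 0
x(V) = -1
Z(P, A) = -5 + P (Z(P, A) = P - 5 = -5 + P)
(Z(-10/11, g(-3, 4))/x(9) + 143)*(-73) = ((-5 - 10/11)/(-1) + 143)*(-73) = ((-5 - 10*1/11)*(-1) + 143)*(-73) = ((-5 - 10/11)*(-1) + 143)*(-73) = (-65/11*(-1) + 143)*(-73) = (65/11 + 143)*(-73) = (1638/11)*(-73) = -119574/11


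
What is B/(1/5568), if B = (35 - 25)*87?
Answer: 4844160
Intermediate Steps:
B = 870 (B = 10*87 = 870)
B/(1/5568) = 870/(1/5568) = 870*5568 = 4844160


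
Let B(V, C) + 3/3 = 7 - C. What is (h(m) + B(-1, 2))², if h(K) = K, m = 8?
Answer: 144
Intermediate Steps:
B(V, C) = 6 - C (B(V, C) = -1 + (7 - C) = 6 - C)
(h(m) + B(-1, 2))² = (8 + (6 - 1*2))² = (8 + (6 - 2))² = (8 + 4)² = 12² = 144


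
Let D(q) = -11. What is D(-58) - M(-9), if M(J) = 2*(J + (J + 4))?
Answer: 17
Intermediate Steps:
M(J) = 8 + 4*J (M(J) = 2*(J + (4 + J)) = 2*(4 + 2*J) = 8 + 4*J)
D(-58) - M(-9) = -11 - (8 + 4*(-9)) = -11 - (8 - 36) = -11 - 1*(-28) = -11 + 28 = 17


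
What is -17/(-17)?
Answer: 1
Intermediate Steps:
-17/(-17) = -1/17*(-17) = 1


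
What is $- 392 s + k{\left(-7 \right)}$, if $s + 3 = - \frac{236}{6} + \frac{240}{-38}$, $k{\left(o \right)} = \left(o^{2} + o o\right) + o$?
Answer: $\frac{1092203}{57} \approx 19161.0$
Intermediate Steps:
$k{\left(o \right)} = o + 2 o^{2}$ ($k{\left(o \right)} = \left(o^{2} + o^{2}\right) + o = 2 o^{2} + o = o + 2 o^{2}$)
$s = - \frac{2773}{57}$ ($s = -3 + \left(- \frac{236}{6} + \frac{240}{-38}\right) = -3 + \left(\left(-236\right) \frac{1}{6} + 240 \left(- \frac{1}{38}\right)\right) = -3 - \frac{2602}{57} = - \frac{2773}{57} \approx -48.649$)
$- 392 s + k{\left(-7 \right)} = \left(-392\right) \left(- \frac{2773}{57}\right) - 7 \left(1 + 2 \left(-7\right)\right) = \frac{1087016}{57} - 7 \left(1 - 14\right) = \frac{1087016}{57} - -91 = \frac{1087016}{57} + 91 = \frac{1092203}{57}$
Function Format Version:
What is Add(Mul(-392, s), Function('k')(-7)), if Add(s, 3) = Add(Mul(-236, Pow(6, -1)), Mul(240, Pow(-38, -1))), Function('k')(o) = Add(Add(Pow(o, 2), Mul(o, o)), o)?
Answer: Rational(1092203, 57) ≈ 19161.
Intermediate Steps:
Function('k')(o) = Add(o, Mul(2, Pow(o, 2))) (Function('k')(o) = Add(Add(Pow(o, 2), Pow(o, 2)), o) = Add(Mul(2, Pow(o, 2)), o) = Add(o, Mul(2, Pow(o, 2))))
s = Rational(-2773, 57) (s = Add(-3, Add(Mul(-236, Pow(6, -1)), Mul(240, Pow(-38, -1)))) = Add(-3, Add(Mul(-236, Rational(1, 6)), Mul(240, Rational(-1, 38)))) = Add(-3, Add(Rational(-118, 3), Rational(-120, 19))) = Add(-3, Rational(-2602, 57)) = Rational(-2773, 57) ≈ -48.649)
Add(Mul(-392, s), Function('k')(-7)) = Add(Mul(-392, Rational(-2773, 57)), Mul(-7, Add(1, Mul(2, -7)))) = Add(Rational(1087016, 57), Mul(-7, Add(1, -14))) = Add(Rational(1087016, 57), Mul(-7, -13)) = Add(Rational(1087016, 57), 91) = Rational(1092203, 57)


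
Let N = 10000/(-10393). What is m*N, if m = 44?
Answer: -440000/10393 ≈ -42.336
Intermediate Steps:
N = -10000/10393 (N = 10000*(-1/10393) = -10000/10393 ≈ -0.96219)
m*N = 44*(-10000/10393) = -440000/10393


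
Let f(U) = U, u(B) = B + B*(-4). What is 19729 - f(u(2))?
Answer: 19735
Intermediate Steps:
u(B) = -3*B (u(B) = B - 4*B = -3*B)
19729 - f(u(2)) = 19729 - (-3)*2 = 19729 - 1*(-6) = 19729 + 6 = 19735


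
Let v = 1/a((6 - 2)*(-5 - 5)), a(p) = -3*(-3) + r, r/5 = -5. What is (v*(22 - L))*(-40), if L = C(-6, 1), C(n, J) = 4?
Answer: 45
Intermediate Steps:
r = -25 (r = 5*(-5) = -25)
a(p) = -16 (a(p) = -3*(-3) - 25 = 9 - 25 = -16)
L = 4
v = -1/16 (v = 1/(-16) = -1/16 ≈ -0.062500)
(v*(22 - L))*(-40) = -(22 - 1*4)/16*(-40) = -(22 - 4)/16*(-40) = -1/16*18*(-40) = -9/8*(-40) = 45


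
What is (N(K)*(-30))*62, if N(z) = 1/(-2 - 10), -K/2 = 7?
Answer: 155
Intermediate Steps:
K = -14 (K = -2*7 = -14)
N(z) = -1/12 (N(z) = 1/(-12) = -1/12)
(N(K)*(-30))*62 = -1/12*(-30)*62 = (5/2)*62 = 155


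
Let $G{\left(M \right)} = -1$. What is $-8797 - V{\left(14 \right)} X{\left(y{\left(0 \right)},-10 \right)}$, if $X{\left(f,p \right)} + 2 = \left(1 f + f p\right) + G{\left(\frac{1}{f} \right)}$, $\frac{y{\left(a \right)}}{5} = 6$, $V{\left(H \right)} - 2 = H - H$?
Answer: $-8251$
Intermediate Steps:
$V{\left(H \right)} = 2$ ($V{\left(H \right)} = 2 + \left(H - H\right) = 2 + 0 = 2$)
$y{\left(a \right)} = 30$ ($y{\left(a \right)} = 5 \cdot 6 = 30$)
$X{\left(f,p \right)} = -3 + f + f p$ ($X{\left(f,p \right)} = -2 - \left(1 - f - f p\right) = -2 + \left(-1 + f + f p\right) = -3 + f + f p$)
$-8797 - V{\left(14 \right)} X{\left(y{\left(0 \right)},-10 \right)} = -8797 - 2 \left(-3 + 30 + 30 \left(-10\right)\right) = -8797 - 2 \left(-3 + 30 - 300\right) = -8797 - 2 \left(-273\right) = -8797 - -546 = -8797 + 546 = -8251$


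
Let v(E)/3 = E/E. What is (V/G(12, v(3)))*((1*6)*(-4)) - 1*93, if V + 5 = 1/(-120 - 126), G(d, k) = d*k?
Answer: -33086/369 ≈ -89.664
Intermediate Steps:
v(E) = 3 (v(E) = 3*(E/E) = 3*1 = 3)
V = -1231/246 (V = -5 + 1/(-120 - 126) = -5 + 1/(-246) = -5 - 1/246 = -1231/246 ≈ -5.0041)
(V/G(12, v(3)))*((1*6)*(-4)) - 1*93 = (-1231/(246*(12*3)))*((1*6)*(-4)) - 1*93 = (-1231/246/36)*(6*(-4)) - 93 = -1231/246*1/36*(-24) - 93 = -1231/8856*(-24) - 93 = 1231/369 - 93 = -33086/369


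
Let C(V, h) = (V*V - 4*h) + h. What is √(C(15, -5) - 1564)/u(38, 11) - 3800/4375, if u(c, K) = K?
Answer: -152/175 + 2*I*√331/11 ≈ -0.86857 + 3.3079*I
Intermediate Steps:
C(V, h) = V² - 3*h (C(V, h) = (V² - 4*h) + h = V² - 3*h)
√(C(15, -5) - 1564)/u(38, 11) - 3800/4375 = √((15² - 3*(-5)) - 1564)/11 - 3800/4375 = √((225 + 15) - 1564)*(1/11) - 3800*1/4375 = √(240 - 1564)*(1/11) - 152/175 = √(-1324)*(1/11) - 152/175 = (2*I*√331)*(1/11) - 152/175 = 2*I*√331/11 - 152/175 = -152/175 + 2*I*√331/11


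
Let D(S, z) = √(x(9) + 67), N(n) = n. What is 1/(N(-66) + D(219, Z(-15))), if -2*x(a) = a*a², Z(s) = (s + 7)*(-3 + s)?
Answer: -132/9307 - I*√1190/9307 ≈ -0.014183 - 0.0037065*I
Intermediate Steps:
Z(s) = (-3 + s)*(7 + s) (Z(s) = (7 + s)*(-3 + s) = (-3 + s)*(7 + s))
x(a) = -a³/2 (x(a) = -a*a²/2 = -a³/2)
D(S, z) = I*√1190/2 (D(S, z) = √(-½*9³ + 67) = √(-½*729 + 67) = √(-729/2 + 67) = √(-595/2) = I*√1190/2)
1/(N(-66) + D(219, Z(-15))) = 1/(-66 + I*√1190/2)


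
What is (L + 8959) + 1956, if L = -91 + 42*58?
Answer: 13260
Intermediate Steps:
L = 2345 (L = -91 + 2436 = 2345)
(L + 8959) + 1956 = (2345 + 8959) + 1956 = 11304 + 1956 = 13260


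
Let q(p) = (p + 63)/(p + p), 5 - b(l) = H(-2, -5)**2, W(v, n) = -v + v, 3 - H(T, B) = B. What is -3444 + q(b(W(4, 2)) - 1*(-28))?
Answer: -106780/31 ≈ -3444.5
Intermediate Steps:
H(T, B) = 3 - B
W(v, n) = 0
b(l) = -59 (b(l) = 5 - (3 - 1*(-5))**2 = 5 - (3 + 5)**2 = 5 - 1*8**2 = 5 - 1*64 = 5 - 64 = -59)
q(p) = (63 + p)/(2*p) (q(p) = (63 + p)/((2*p)) = (63 + p)*(1/(2*p)) = (63 + p)/(2*p))
-3444 + q(b(W(4, 2)) - 1*(-28)) = -3444 + (63 + (-59 - 1*(-28)))/(2*(-59 - 1*(-28))) = -3444 + (63 + (-59 + 28))/(2*(-59 + 28)) = -3444 + (1/2)*(63 - 31)/(-31) = -3444 + (1/2)*(-1/31)*32 = -3444 - 16/31 = -106780/31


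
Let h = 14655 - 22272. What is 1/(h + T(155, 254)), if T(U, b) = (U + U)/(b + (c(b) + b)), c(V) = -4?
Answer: -252/1919329 ≈ -0.00013130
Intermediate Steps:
h = -7617
T(U, b) = 2*U/(-4 + 2*b) (T(U, b) = (U + U)/(b + (-4 + b)) = (2*U)/(-4 + 2*b) = 2*U/(-4 + 2*b))
1/(h + T(155, 254)) = 1/(-7617 + 155/(-2 + 254)) = 1/(-7617 + 155/252) = 1/(-1919329/252) = -252/1919329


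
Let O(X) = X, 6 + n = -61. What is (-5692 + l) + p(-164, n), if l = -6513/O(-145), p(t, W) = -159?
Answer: -841882/145 ≈ -5806.1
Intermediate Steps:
n = -67 (n = -6 - 61 = -67)
l = 6513/145 (l = -6513/(-145) = -6513*(-1/145) = 6513/145 ≈ 44.917)
(-5692 + l) + p(-164, n) = (-5692 + 6513/145) - 159 = -818827/145 - 159 = -841882/145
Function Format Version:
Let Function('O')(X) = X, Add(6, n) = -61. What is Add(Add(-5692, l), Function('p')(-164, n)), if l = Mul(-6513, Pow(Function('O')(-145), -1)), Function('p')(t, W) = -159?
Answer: Rational(-841882, 145) ≈ -5806.1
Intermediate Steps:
n = -67 (n = Add(-6, -61) = -67)
l = Rational(6513, 145) (l = Mul(-6513, Pow(-145, -1)) = Mul(-6513, Rational(-1, 145)) = Rational(6513, 145) ≈ 44.917)
Add(Add(-5692, l), Function('p')(-164, n)) = Add(Add(-5692, Rational(6513, 145)), -159) = Add(Rational(-818827, 145), -159) = Rational(-841882, 145)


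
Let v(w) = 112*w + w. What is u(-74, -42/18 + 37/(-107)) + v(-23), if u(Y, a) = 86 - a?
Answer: -805813/321 ≈ -2510.3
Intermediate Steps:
v(w) = 113*w
u(-74, -42/18 + 37/(-107)) + v(-23) = (86 - (-42/18 + 37/(-107))) + 113*(-23) = (86 - (-42*1/18 + 37*(-1/107))) - 2599 = (86 - (-7/3 - 37/107)) - 2599 = (86 - 1*(-860/321)) - 2599 = (86 + 860/321) - 2599 = 28466/321 - 2599 = -805813/321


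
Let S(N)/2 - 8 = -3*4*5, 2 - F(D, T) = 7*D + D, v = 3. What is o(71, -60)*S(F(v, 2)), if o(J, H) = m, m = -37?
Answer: 3848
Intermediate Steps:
o(J, H) = -37
F(D, T) = 2 - 8*D (F(D, T) = 2 - (7*D + D) = 2 - 8*D)
S(N) = -104 (S(N) = 16 + 2*(-3*4*5) = 16 + 2*(-12*5) = 16 + 2*(-60) = 16 - 120 = -104)
o(71, -60)*S(F(v, 2)) = -37*(-104) = 3848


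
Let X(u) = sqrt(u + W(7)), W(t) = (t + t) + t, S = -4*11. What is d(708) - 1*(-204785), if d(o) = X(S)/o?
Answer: 204785 + I*sqrt(23)/708 ≈ 2.0479e+5 + 0.0067738*I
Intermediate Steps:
S = -44
W(t) = 3*t (W(t) = 2*t + t = 3*t)
X(u) = sqrt(21 + u) (X(u) = sqrt(u + 3*7) = sqrt(u + 21) = sqrt(21 + u))
d(o) = I*sqrt(23)/o (d(o) = sqrt(21 - 44)/o = sqrt(-23)/o = (I*sqrt(23))/o = I*sqrt(23)/o)
d(708) - 1*(-204785) = I*sqrt(23)/708 - 1*(-204785) = I*sqrt(23)*(1/708) + 204785 = I*sqrt(23)/708 + 204785 = 204785 + I*sqrt(23)/708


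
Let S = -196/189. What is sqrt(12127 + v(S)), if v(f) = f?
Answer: sqrt(982203)/9 ≈ 110.12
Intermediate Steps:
S = -28/27 (S = -196*1/189 = -28/27 ≈ -1.0370)
sqrt(12127 + v(S)) = sqrt(12127 - 28/27) = sqrt(327401/27) = sqrt(982203)/9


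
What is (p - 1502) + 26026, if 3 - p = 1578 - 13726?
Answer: 36675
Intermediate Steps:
p = 12151 (p = 3 - (1578 - 13726) = 3 - 1*(-12148) = 3 + 12148 = 12151)
(p - 1502) + 26026 = (12151 - 1502) + 26026 = 10649 + 26026 = 36675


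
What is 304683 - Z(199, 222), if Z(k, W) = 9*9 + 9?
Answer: 304593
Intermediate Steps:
Z(k, W) = 90 (Z(k, W) = 81 + 9 = 90)
304683 - Z(199, 222) = 304683 - 1*90 = 304683 - 90 = 304593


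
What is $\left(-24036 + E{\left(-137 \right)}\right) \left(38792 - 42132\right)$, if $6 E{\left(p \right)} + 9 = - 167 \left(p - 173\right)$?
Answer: $\frac{154399850}{3} \approx 5.1467 \cdot 10^{7}$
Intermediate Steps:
$E{\left(p \right)} = \frac{14441}{3} - \frac{167 p}{6}$ ($E{\left(p \right)} = - \frac{3}{2} + \frac{\left(-167\right) \left(p - 173\right)}{6} = - \frac{3}{2} + \frac{\left(-167\right) \left(-173 + p\right)}{6} = - \frac{3}{2} + \frac{28891 - 167 p}{6} = - \frac{3}{2} - \left(- \frac{28891}{6} + \frac{167 p}{6}\right) = \frac{14441}{3} - \frac{167 p}{6}$)
$\left(-24036 + E{\left(-137 \right)}\right) \left(38792 - 42132\right) = \left(-24036 + \left(\frac{14441}{3} - - \frac{22879}{6}\right)\right) \left(38792 - 42132\right) = \left(-24036 + \left(\frac{14441}{3} + \frac{22879}{6}\right)\right) \left(-3340\right) = \left(-24036 + \frac{51761}{6}\right) \left(-3340\right) = \left(- \frac{92455}{6}\right) \left(-3340\right) = \frac{154399850}{3}$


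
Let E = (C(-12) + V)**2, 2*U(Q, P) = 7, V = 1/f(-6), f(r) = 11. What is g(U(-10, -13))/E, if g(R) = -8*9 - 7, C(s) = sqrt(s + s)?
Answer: 9559*I/(44*sqrt(6) + 2903*I) ≈ 3.2883 + 0.12208*I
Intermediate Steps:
C(s) = sqrt(2)*sqrt(s) (C(s) = sqrt(2*s) = sqrt(2)*sqrt(s))
V = 1/11 ≈ 0.090909
U(Q, P) = 7/2 (U(Q, P) = (1/2)*7 = 7/2)
E = (1/11 + 2*I*sqrt(6))**2 (E = (sqrt(2)*sqrt(-12) + 1/11)**2 = (sqrt(2)*(2*I*sqrt(3)) + 1/11)**2 = (2*I*sqrt(6) + 1/11)**2 = (1/11 + 2*I*sqrt(6))**2 ≈ -23.992 + 0.89072*I)
g(R) = -79 (g(R) = -72 - 7 = -79)
g(U(-10, -13))/E = -79/(-2903/121 + 4*I*sqrt(6)/11)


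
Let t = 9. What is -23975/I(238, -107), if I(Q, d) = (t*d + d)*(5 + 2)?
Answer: 685/214 ≈ 3.2009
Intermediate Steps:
I(Q, d) = 70*d (I(Q, d) = (9*d + d)*(5 + 2) = (10*d)*7 = 70*d)
-23975/I(238, -107) = -23975/(70*(-107)) = -23975/(-7490) = -23975*(-1/7490) = 685/214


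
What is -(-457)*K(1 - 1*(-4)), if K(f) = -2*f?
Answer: -4570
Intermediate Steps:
-(-457)*K(1 - 1*(-4)) = -(-457)*(-2*(1 - 1*(-4))) = -(-457)*(-2*(1 + 4)) = -(-457)*(-2*5) = -(-457)*(-10) = -457*10 = -4570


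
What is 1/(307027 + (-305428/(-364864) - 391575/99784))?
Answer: 1137737168/349312517142247 ≈ 3.2571e-6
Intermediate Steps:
1/(307027 + (-305428/(-364864) - 391575/99784)) = 1/(307027 + (-305428*(-1/364864) - 391575*1/99784)) = 1/(307027 + (76357/91216 - 391575/99784)) = 1/(307027 - 3512337289/1137737168) = 1/(349312517142247/1137737168) = 1137737168/349312517142247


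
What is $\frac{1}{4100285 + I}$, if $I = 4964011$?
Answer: $\frac{1}{9064296} \approx 1.1032 \cdot 10^{-7}$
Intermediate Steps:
$\frac{1}{4100285 + I} = \frac{1}{4100285 + 4964011} = \frac{1}{9064296}$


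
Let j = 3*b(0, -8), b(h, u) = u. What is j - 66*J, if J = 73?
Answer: -4842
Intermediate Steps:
j = -24 (j = 3*(-8) = -24)
j - 66*J = -24 - 66*73 = -24 - 4818 = -4842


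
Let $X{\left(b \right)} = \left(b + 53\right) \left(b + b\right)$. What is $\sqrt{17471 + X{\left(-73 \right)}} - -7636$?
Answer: $7636 + \sqrt{20391} \approx 7778.8$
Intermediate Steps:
$X{\left(b \right)} = 2 b \left(53 + b\right)$ ($X{\left(b \right)} = \left(53 + b\right) 2 b = 2 b \left(53 + b\right)$)
$\sqrt{17471 + X{\left(-73 \right)}} - -7636 = \sqrt{17471 + 2 \left(-73\right) \left(53 - 73\right)} - -7636 = \sqrt{17471 + 2 \left(-73\right) \left(-20\right)} + 7636 = \sqrt{17471 + 2920} + 7636 = \sqrt{20391} + 7636 = 7636 + \sqrt{20391}$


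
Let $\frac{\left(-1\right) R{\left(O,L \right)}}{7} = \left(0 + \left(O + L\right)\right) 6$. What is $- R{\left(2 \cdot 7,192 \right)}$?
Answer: $8652$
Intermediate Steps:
$R{\left(O,L \right)} = - 42 L - 42 O$ ($R{\left(O,L \right)} = - 7 \left(0 + \left(O + L\right)\right) 6 = - 7 \left(0 + \left(L + O\right)\right) 6 = - 7 \left(L + O\right) 6 = - 7 \left(6 L + 6 O\right) = - 42 L - 42 O$)
$- R{\left(2 \cdot 7,192 \right)} = - (\left(-42\right) 192 - 42 \cdot 2 \cdot 7) = - (-8064 - 588) = \left(-1\right) \left(-8652\right) = 8652$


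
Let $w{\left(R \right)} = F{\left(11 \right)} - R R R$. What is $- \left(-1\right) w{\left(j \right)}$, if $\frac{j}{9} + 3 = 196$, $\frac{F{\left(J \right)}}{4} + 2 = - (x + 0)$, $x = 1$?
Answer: $-5240822565$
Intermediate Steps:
$F{\left(J \right)} = -12$ ($F{\left(J \right)} = -8 + 4 \left(- (1 + 0)\right) = -8 + 4 \left(\left(-1\right) 1\right) = -8 + 4 \left(-1\right) = -8 - 4 = -12$)
$j = 1737$ ($j = -27 + 9 \cdot 196 = -27 + 1764 = 1737$)
$w{\left(R \right)} = -12 - R^{3}$ ($w{\left(R \right)} = -12 - R R R = -12 - R^{2} R = -12 - R^{3}$)
$- \left(-1\right) w{\left(j \right)} = - \left(-1\right) \left(-12 - 1737^{3}\right) = - \left(-1\right) \left(-12 - 5240822553\right) = - \left(-1\right) \left(-5240822565\right) = \left(-1\right) 5240822565 = -5240822565$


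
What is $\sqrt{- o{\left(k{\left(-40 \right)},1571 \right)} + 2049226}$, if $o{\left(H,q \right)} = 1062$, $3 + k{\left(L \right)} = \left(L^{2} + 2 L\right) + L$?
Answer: $2 \sqrt{512041} \approx 1431.1$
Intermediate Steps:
$k{\left(L \right)} = -3 + L^{2} + 3 L$ ($k{\left(L \right)} = -3 + \left(\left(L^{2} + 2 L\right) + L\right) = -3 + \left(L^{2} + 3 L\right) = -3 + L^{2} + 3 L$)
$\sqrt{- o{\left(k{\left(-40 \right)},1571 \right)} + 2049226} = \sqrt{\left(-1\right) 1062 + 2049226} = \sqrt{-1062 + 2049226} = \sqrt{2048164} = 2 \sqrt{512041}$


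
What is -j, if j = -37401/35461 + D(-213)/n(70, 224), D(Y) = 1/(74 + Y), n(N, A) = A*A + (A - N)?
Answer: 261652569331/248080546070 ≈ 1.0547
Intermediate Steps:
n(N, A) = A + A**2 - N (n(N, A) = A**2 + (A - N) = A + A**2 - N)
j = -261652569331/248080546070 (j = -37401/35461 + 1/((74 - 213)*(224 + 224**2 - 1*70)) = -37401*1/35461 + 1/((-139)*(224 + 50176 - 70)) = -37401/35461 - 1/139/50330 = -37401/35461 - 1/139*1/50330 = -37401/35461 - 1/6995870 = -261652569331/248080546070 ≈ -1.0547)
-j = -1*(-261652569331/248080546070) = 261652569331/248080546070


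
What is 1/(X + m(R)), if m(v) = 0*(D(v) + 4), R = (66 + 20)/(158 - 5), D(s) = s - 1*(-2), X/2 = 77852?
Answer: 1/155704 ≈ 6.4224e-6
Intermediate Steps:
X = 155704 (X = 2*77852 = 155704)
D(s) = 2 + s (D(s) = s + 2 = 2 + s)
R = 86/153 ≈ 0.56209
m(v) = 0 (m(v) = 0*((2 + v) + 4) = 0*(6 + v) = 0)
1/(X + m(R)) = 1/(155704 + 0) = 1/155704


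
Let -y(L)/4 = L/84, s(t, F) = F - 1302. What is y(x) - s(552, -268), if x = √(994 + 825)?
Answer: 1570 - √1819/21 ≈ 1568.0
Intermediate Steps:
x = √1819 ≈ 42.650
s(t, F) = -1302 + F
y(L) = -L/21 (y(L) = -4*L/84 = -L/21)
y(x) - s(552, -268) = -√1819/21 - (-1302 - 268) = -√1819/21 - 1*(-1570) = -√1819/21 + 1570 = 1570 - √1819/21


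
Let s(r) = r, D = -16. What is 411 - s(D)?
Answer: 427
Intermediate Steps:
411 - s(D) = 411 - 1*(-16) = 411 + 16 = 427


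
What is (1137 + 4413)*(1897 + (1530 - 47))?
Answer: 18759000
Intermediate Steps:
(1137 + 4413)*(1897 + (1530 - 47)) = 5550*(1897 + 1483) = 5550*3380 = 18759000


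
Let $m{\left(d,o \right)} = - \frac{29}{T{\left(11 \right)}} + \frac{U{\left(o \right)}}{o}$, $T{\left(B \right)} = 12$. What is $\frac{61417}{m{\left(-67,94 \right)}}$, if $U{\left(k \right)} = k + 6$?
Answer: $- \frac{34639188}{763} \approx -45399.0$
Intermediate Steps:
$U{\left(k \right)} = 6 + k$
$m{\left(d,o \right)} = - \frac{29}{12} + \frac{6 + o}{o}$
$\frac{61417}{m{\left(-67,94 \right)}} = \frac{61417}{- \frac{17}{12} + \frac{6}{94}} = \frac{61417}{- \frac{17}{12} + 6 \cdot \frac{1}{94}} = \frac{61417}{- \frac{17}{12} + \frac{3}{47}} = \frac{61417}{- \frac{763}{564}} = 61417 \left(- \frac{564}{763}\right) = - \frac{34639188}{763}$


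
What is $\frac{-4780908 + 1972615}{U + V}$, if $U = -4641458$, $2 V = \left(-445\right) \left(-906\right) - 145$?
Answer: $\frac{5616586}{8879891} \approx 0.63251$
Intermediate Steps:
$V = \frac{403025}{2}$ ($V = \frac{\left(-445\right) \left(-906\right) - 145}{2} = \frac{403170 - 145}{2} = \frac{1}{2} \cdot 403025 = \frac{403025}{2} \approx 2.0151 \cdot 10^{5}$)
$\frac{-4780908 + 1972615}{U + V} = \frac{-4780908 + 1972615}{-4641458 + \frac{403025}{2}} = - \frac{2808293}{- \frac{8879891}{2}} = \left(-2808293\right) \left(- \frac{2}{8879891}\right) = \frac{5616586}{8879891}$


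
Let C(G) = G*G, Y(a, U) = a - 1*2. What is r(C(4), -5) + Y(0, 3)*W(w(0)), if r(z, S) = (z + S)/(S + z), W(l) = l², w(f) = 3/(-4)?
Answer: -⅛ ≈ -0.12500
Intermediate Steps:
w(f) = -¾ (w(f) = 3*(-¼) = -¾)
Y(a, U) = -2 + a (Y(a, U) = a - 2 = -2 + a)
C(G) = G²
r(z, S) = 1 (r(z, S) = (S + z)/(S + z) = 1)
r(C(4), -5) + Y(0, 3)*W(w(0)) = 1 + (-2 + 0)*(-¾)² = 1 - 2*9/16 = 1 - 9/8 = -⅛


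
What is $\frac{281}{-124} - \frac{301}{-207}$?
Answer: $- \frac{20843}{25668} \approx -0.81202$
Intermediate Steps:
$\frac{281}{-124} - \frac{301}{-207} = 281 \left(- \frac{1}{124}\right) - - \frac{301}{207} = - \frac{281}{124} + \frac{301}{207} = - \frac{20843}{25668}$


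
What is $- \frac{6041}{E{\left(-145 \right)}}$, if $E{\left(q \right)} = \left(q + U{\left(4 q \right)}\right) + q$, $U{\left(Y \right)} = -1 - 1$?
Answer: $\frac{6041}{292} \approx 20.688$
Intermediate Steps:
$U{\left(Y \right)} = -2$ ($U{\left(Y \right)} = -1 - 1 = -2$)
$E{\left(q \right)} = -2 + 2 q$ ($E{\left(q \right)} = \left(q - 2\right) + q = \left(-2 + q\right) + q = -2 + 2 q$)
$- \frac{6041}{E{\left(-145 \right)}} = - \frac{6041}{-2 + 2 \left(-145\right)} = - \frac{6041}{-2 - 290} = - \frac{6041}{-292} = \left(-6041\right) \left(- \frac{1}{292}\right) = \frac{6041}{292}$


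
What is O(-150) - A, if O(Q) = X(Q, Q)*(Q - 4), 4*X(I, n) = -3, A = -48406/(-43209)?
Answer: 9884467/86418 ≈ 114.38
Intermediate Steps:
A = 48406/43209 (A = -48406*(-1/43209) = 48406/43209 ≈ 1.1203)
X(I, n) = -3/4 (X(I, n) = (1/4)*(-3) = -3/4)
O(Q) = 3 - 3*Q/4 (O(Q) = -3*(Q - 4)/4 = -3*(-4 + Q)/4 = 3 - 3*Q/4)
O(-150) - A = (3 - 3/4*(-150)) - 1*48406/43209 = (3 + 225/2) - 48406/43209 = 231/2 - 48406/43209 = 9884467/86418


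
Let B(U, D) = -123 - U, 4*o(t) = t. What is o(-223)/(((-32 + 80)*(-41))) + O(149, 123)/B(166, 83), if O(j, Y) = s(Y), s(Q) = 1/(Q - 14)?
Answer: 7016851/247975872 ≈ 0.028297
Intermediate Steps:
s(Q) = 1/(-14 + Q)
o(t) = t/4
O(j, Y) = 1/(-14 + Y)
o(-223)/(((-32 + 80)*(-41))) + O(149, 123)/B(166, 83) = ((¼)*(-223))/(((-32 + 80)*(-41))) + 1/((-14 + 123)*(-123 - 1*166)) = -223/(4*(48*(-41))) + 1/(109*(-123 - 166)) = -223/4/(-1968) + (1/109)/(-289) = -223/4*(-1/1968) + (1/109)*(-1/289) = 223/7872 - 1/31501 = 7016851/247975872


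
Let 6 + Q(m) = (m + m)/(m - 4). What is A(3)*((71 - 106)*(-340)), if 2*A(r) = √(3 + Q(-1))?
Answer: 1190*I*√65 ≈ 9594.1*I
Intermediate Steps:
Q(m) = -6 + 2*m/(-4 + m) (Q(m) = -6 + (m + m)/(m - 4) = -6 + (2*m)/(-4 + m) = -6 + 2*m/(-4 + m))
A(r) = I*√65/10 (A(r) = √(3 + 4*(6 - 1*(-1))/(-4 - 1))/2 = √(3 + 4*(6 + 1)/(-5))/2 = √(3 + 4*(-⅕)*7)/2 = √(3 - 28/5)/2 = √(-13/5)/2 = (I*√65/5)/2 = I*√65/10)
A(3)*((71 - 106)*(-340)) = (I*√65/10)*((71 - 106)*(-340)) = (I*√65/10)*(-35*(-340)) = (I*√65/10)*11900 = 1190*I*√65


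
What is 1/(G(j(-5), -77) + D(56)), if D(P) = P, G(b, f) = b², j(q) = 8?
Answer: 1/120 ≈ 0.0083333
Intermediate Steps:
1/(G(j(-5), -77) + D(56)) = 1/(8² + 56) = 1/(64 + 56) = 1/120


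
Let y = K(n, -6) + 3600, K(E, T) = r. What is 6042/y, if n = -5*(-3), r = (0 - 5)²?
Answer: 6042/3625 ≈ 1.6668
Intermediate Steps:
r = 25 (r = (-5)² = 25)
n = 15
K(E, T) = 25
y = 3625 (y = 25 + 3600 = 3625)
6042/y = 6042/3625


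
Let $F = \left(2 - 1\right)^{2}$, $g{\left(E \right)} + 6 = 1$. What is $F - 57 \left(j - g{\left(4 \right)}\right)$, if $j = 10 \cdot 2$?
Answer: $-1424$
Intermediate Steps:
$g{\left(E \right)} = -5$ ($g{\left(E \right)} = -6 + 1 = -5$)
$F = 1$ ($F = 1^{2} = 1$)
$j = 20$
$F - 57 \left(j - g{\left(4 \right)}\right) = 1 - 57 \left(20 - -5\right) = 1 - 57 \left(20 + 5\right) = 1 - 1425 = -1424$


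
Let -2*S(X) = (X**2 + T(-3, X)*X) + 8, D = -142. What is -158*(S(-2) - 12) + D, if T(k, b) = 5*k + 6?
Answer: 4124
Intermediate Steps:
T(k, b) = 6 + 5*k
S(X) = -4 - X**2/2 + 9*X/2 (S(X) = -((X**2 + (6 + 5*(-3))*X) + 8)/2 = -((X**2 + (6 - 15)*X) + 8)/2 = -((X**2 - 9*X) + 8)/2 = -(8 + X**2 - 9*X)/2 = -4 - X**2/2 + 9*X/2)
-158*(S(-2) - 12) + D = -158*((-4 - 1/2*(-2)**2 + (9/2)*(-2)) - 12) - 142 = -158*((-4 - 1/2*4 - 9) - 12) - 142 = -158*((-4 - 2 - 9) - 12) - 142 = -158*(-15 - 12) - 142 = -158*(-27) - 142 = 4266 - 142 = 4124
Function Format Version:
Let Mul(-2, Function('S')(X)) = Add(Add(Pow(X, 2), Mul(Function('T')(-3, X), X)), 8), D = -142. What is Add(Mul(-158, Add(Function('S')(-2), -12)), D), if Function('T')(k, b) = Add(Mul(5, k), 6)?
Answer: 4124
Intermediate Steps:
Function('T')(k, b) = Add(6, Mul(5, k))
Function('S')(X) = Add(-4, Mul(Rational(-1, 2), Pow(X, 2)), Mul(Rational(9, 2), X)) (Function('S')(X) = Mul(Rational(-1, 2), Add(Add(Pow(X, 2), Mul(Add(6, Mul(5, -3)), X)), 8)) = Mul(Rational(-1, 2), Add(Add(Pow(X, 2), Mul(Add(6, -15), X)), 8)) = Mul(Rational(-1, 2), Add(Add(Pow(X, 2), Mul(-9, X)), 8)) = Mul(Rational(-1, 2), Add(8, Pow(X, 2), Mul(-9, X))) = Add(-4, Mul(Rational(-1, 2), Pow(X, 2)), Mul(Rational(9, 2), X)))
Add(Mul(-158, Add(Function('S')(-2), -12)), D) = Add(Mul(-158, Add(Add(-4, Mul(Rational(-1, 2), Pow(-2, 2)), Mul(Rational(9, 2), -2)), -12)), -142) = Add(Mul(-158, Add(Add(-4, Mul(Rational(-1, 2), 4), -9), -12)), -142) = Add(Mul(-158, Add(Add(-4, -2, -9), -12)), -142) = Add(Mul(-158, Add(-15, -12)), -142) = Add(Mul(-158, -27), -142) = Add(4266, -142) = 4124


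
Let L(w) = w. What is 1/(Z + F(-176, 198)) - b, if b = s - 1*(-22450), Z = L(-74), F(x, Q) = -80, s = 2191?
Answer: -3794715/154 ≈ -24641.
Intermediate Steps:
Z = -74
b = 24641 (b = 2191 - 1*(-22450) = 2191 + 22450 = 24641)
1/(Z + F(-176, 198)) - b = 1/(-74 - 80) - 1*24641 = 1/(-154) - 24641 = -1/154 - 24641 = -3794715/154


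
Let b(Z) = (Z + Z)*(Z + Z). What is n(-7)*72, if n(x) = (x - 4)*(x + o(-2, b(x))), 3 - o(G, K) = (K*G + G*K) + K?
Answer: -462528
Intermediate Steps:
b(Z) = 4*Z² (b(Z) = (2*Z)*(2*Z) = 4*Z²)
o(G, K) = 3 - K - 2*G*K (o(G, K) = 3 - ((K*G + G*K) + K) = 3 - ((G*K + G*K) + K) = 3 - (2*G*K + K) = 3 - (K + 2*G*K) = 3 + (-K - 2*G*K) = 3 - K - 2*G*K)
n(x) = (-4 + x)*(3 + x + 12*x²) (n(x) = (x - 4)*(x + (3 - 4*x² - 2*(-2)*4*x²)) = (-4 + x)*(x + (3 - 4*x² + 16*x²)) = (-4 + x)*(x + (3 + 12*x²)) = (-4 + x)*(3 + x + 12*x²))
n(-7)*72 = (-12 - 1*(-7) - 47*(-7)² + 12*(-7)³)*72 = (-12 + 7 - 47*49 + 12*(-343))*72 = (-12 + 7 - 2303 - 4116)*72 = -6424*72 = -462528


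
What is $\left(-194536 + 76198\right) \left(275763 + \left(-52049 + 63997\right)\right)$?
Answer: $-34047144318$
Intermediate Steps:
$\left(-194536 + 76198\right) \left(275763 + \left(-52049 + 63997\right)\right) = - 118338 \left(275763 + 11948\right) = \left(-118338\right) 287711 = -34047144318$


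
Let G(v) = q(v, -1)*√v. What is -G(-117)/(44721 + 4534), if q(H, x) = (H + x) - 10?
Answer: 384*I*√13/49255 ≈ 0.028109*I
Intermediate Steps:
q(H, x) = -10 + H + x
G(v) = √v*(-11 + v) (G(v) = (-10 + v - 1)*√v = (-11 + v)*√v = √v*(-11 + v))
-G(-117)/(44721 + 4534) = -√(-117)*(-11 - 117)/(44721 + 4534) = -(3*I*√13)*(-128)/49255 = -(-384*I*√13)/49255 = -(-384)*I*√13/49255 = 384*I*√13/49255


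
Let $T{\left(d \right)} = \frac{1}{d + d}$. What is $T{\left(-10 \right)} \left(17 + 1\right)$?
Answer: $- \frac{9}{10} \approx -0.9$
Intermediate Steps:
$T{\left(d \right)} = \frac{1}{2 d}$
$T{\left(-10 \right)} \left(17 + 1\right) = \frac{1}{2 \left(-10\right)} \left(17 + 1\right) = \frac{1}{2} \left(- \frac{1}{10}\right) 18 = \left(- \frac{1}{20}\right) 18 = - \frac{9}{10}$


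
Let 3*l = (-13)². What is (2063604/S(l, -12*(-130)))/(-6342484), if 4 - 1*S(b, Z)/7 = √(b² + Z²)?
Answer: 18572436/243417747876499 + 20120139*√129769/243417747876499 ≈ 2.9852e-5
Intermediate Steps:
l = 169/3 (l = (⅓)*(-13)² = (⅓)*169 = 169/3 ≈ 56.333)
S(b, Z) = 28 - 7*√(Z² + b²) (S(b, Z) = 28 - 7*√(b² + Z²) = 28 - 7*√(Z² + b²))
(2063604/S(l, -12*(-130)))/(-6342484) = (2063604/(28 - 7*√((-12*(-130))² + (169/3)²)))/(-6342484) = (2063604/(28 - 7*√(1560² + 28561/9)))*(-1/6342484) = (2063604/(28 - 7*√(2433600 + 28561/9)))*(-1/6342484) = (2063604/(28 - 91*√129769/3))*(-1/6342484) = -515901/(1585621*(28 - 91*√129769/3))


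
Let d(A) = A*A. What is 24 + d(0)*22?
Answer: 24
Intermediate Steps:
d(A) = A²
24 + d(0)*22 = 24 + 0²*22 = 24 + 0*22 = 24 + 0 = 24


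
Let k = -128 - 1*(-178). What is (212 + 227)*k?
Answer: 21950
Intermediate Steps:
k = 50 (k = -128 + 178 = 50)
(212 + 227)*k = (212 + 227)*50 = 439*50 = 21950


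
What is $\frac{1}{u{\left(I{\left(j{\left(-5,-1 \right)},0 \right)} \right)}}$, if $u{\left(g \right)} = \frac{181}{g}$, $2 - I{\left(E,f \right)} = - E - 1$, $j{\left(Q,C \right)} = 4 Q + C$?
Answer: $- \frac{18}{181} \approx -0.099447$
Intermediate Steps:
$j{\left(Q,C \right)} = C + 4 Q$
$I{\left(E,f \right)} = 3 + E$ ($I{\left(E,f \right)} = 2 - \left(- E - 1\right) = 2 - \left(-1 - E\right) = 2 + \left(1 + E\right) = 3 + E$)
$\frac{1}{u{\left(I{\left(j{\left(-5,-1 \right)},0 \right)} \right)}} = \frac{1}{181 \frac{1}{3 + \left(-1 + 4 \left(-5\right)\right)}} = \frac{1}{181 \frac{1}{3 - 21}} = \frac{1}{181 \frac{1}{-18}} = \frac{1}{181 \left(- \frac{1}{18}\right)} = \frac{1}{- \frac{181}{18}} = - \frac{18}{181}$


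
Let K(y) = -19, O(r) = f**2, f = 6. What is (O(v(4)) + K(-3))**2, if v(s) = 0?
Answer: 289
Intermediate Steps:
O(r) = 36 (O(r) = 6**2 = 36)
(O(v(4)) + K(-3))**2 = (36 - 19)**2 = 17**2 = 289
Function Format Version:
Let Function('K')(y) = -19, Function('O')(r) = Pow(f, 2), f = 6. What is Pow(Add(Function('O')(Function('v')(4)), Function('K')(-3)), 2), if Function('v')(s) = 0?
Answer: 289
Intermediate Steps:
Function('O')(r) = 36 (Function('O')(r) = Pow(6, 2) = 36)
Pow(Add(Function('O')(Function('v')(4)), Function('K')(-3)), 2) = Pow(Add(36, -19), 2) = Pow(17, 2) = 289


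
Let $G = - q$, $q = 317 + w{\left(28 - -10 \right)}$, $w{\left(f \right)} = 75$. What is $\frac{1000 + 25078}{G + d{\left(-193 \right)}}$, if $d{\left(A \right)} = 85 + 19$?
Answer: $- \frac{13039}{144} \approx -90.549$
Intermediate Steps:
$q = 392$ ($q = 317 + 75 = 392$)
$G = -392$ ($G = \left(-1\right) 392 = -392$)
$d{\left(A \right)} = 104$
$\frac{1000 + 25078}{G + d{\left(-193 \right)}} = \frac{1000 + 25078}{-392 + 104} = \frac{26078}{-288} = 26078 \left(- \frac{1}{288}\right) = - \frac{13039}{144}$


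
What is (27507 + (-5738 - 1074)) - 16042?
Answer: 4653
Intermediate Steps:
(27507 + (-5738 - 1074)) - 16042 = (27507 - 6812) - 16042 = 20695 - 16042 = 4653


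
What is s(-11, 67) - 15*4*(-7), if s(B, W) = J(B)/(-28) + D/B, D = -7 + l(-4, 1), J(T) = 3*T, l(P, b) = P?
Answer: 11821/28 ≈ 422.18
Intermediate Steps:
D = -11 (D = -7 - 4 = -11)
s(B, W) = -11/B - 3*B/28 (s(B, W) = (3*B)/(-28) - 11/B = (3*B)*(-1/28) - 11/B = -3*B/28 - 11/B = -11/B - 3*B/28)
s(-11, 67) - 15*4*(-7) = (-11/(-11) - 3/28*(-11)) - 15*4*(-7) = (-11*(-1/11) + 33/28) - 60*(-7) = (1 + 33/28) + 420 = 61/28 + 420 = 11821/28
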